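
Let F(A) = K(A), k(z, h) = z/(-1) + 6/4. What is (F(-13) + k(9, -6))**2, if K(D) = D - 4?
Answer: 2401/4 ≈ 600.25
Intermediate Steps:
k(z, h) = 3/2 - z (k(z, h) = z*(-1) + 6*(1/4) = -z + 3/2 = 3/2 - z)
K(D) = -4 + D
F(A) = -4 + A
(F(-13) + k(9, -6))**2 = ((-4 - 13) + (3/2 - 1*9))**2 = (-17 + (3/2 - 9))**2 = (-17 - 15/2)**2 = (-49/2)**2 = 2401/4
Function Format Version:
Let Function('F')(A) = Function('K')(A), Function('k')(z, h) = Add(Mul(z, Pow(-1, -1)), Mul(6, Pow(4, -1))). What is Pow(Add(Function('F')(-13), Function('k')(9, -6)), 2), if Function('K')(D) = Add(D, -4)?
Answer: Rational(2401, 4) ≈ 600.25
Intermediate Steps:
Function('k')(z, h) = Add(Rational(3, 2), Mul(-1, z)) (Function('k')(z, h) = Add(Mul(z, -1), Mul(6, Rational(1, 4))) = Add(Mul(-1, z), Rational(3, 2)) = Add(Rational(3, 2), Mul(-1, z)))
Function('K')(D) = Add(-4, D)
Function('F')(A) = Add(-4, A)
Pow(Add(Function('F')(-13), Function('k')(9, -6)), 2) = Pow(Add(Add(-4, -13), Add(Rational(3, 2), Mul(-1, 9))), 2) = Pow(Add(-17, Add(Rational(3, 2), -9)), 2) = Pow(Add(-17, Rational(-15, 2)), 2) = Pow(Rational(-49, 2), 2) = Rational(2401, 4)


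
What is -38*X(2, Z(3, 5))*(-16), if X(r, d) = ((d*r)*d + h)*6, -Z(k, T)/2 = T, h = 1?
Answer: 733248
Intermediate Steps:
Z(k, T) = -2*T
X(r, d) = 6 + 6*r*d² (X(r, d) = ((d*r)*d + 1)*6 = (r*d² + 1)*6 = (1 + r*d²)*6 = 6 + 6*r*d²)
-38*X(2, Z(3, 5))*(-16) = -38*(6 + 6*2*(-2*5)²)*(-16) = -38*(6 + 6*2*(-10)²)*(-16) = -38*(6 + 6*2*100)*(-16) = -38*(6 + 1200)*(-16) = -38*1206*(-16) = -45828*(-16) = 733248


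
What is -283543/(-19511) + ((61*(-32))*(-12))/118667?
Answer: 34104222845/2315311837 ≈ 14.730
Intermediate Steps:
-283543/(-19511) + ((61*(-32))*(-12))/118667 = -283543*(-1/19511) - 1952*(-12)*(1/118667) = 283543/19511 + 23424*(1/118667) = 283543/19511 + 23424/118667 = 34104222845/2315311837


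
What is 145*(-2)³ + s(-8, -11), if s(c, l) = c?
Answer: -1168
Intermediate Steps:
145*(-2)³ + s(-8, -11) = 145*(-2)³ - 8 = 145*(-8) - 8 = -1160 - 8 = -1168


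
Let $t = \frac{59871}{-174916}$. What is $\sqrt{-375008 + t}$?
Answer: $\frac{i \sqrt{58538815730879}}{12494} \approx 612.38 i$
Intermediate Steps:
$t = - \frac{8553}{24988}$ ($t = 59871 \left(- \frac{1}{174916}\right) = - \frac{8553}{24988} \approx -0.34228$)
$\sqrt{-375008 + t} = \sqrt{-375008 - \frac{8553}{24988}} = \sqrt{- \frac{9370708457}{24988}} = \frac{i \sqrt{58538815730879}}{12494}$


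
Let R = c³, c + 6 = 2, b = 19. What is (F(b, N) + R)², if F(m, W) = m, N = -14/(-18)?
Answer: 2025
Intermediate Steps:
c = -4 (c = -6 + 2 = -4)
N = 7/9 (N = -14*(-1/18) = 7/9 ≈ 0.77778)
R = -64 (R = (-4)³ = -64)
(F(b, N) + R)² = (19 - 64)² = (-45)² = 2025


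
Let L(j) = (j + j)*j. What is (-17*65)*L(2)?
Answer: -8840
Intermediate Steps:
L(j) = 2*j² (L(j) = (2*j)*j = 2*j²)
(-17*65)*L(2) = (-17*65)*(2*2²) = -2210*4 = -1105*8 = -8840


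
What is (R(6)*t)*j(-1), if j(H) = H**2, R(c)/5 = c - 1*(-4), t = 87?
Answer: 4350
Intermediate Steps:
R(c) = 20 + 5*c (R(c) = 5*(c - 1*(-4)) = 5*(c + 4) = 5*(4 + c) = 20 + 5*c)
(R(6)*t)*j(-1) = ((20 + 5*6)*87)*(-1)**2 = ((20 + 30)*87)*1 = (50*87)*1 = 4350*1 = 4350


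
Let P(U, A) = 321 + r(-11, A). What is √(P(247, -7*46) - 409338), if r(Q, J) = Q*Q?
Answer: 8*I*√6389 ≈ 639.45*I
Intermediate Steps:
r(Q, J) = Q²
P(U, A) = 442 (P(U, A) = 321 + (-11)² = 321 + 121 = 442)
√(P(247, -7*46) - 409338) = √(442 - 409338) = √(-408896) = 8*I*√6389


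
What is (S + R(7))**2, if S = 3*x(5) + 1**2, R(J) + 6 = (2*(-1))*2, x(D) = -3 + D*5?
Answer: 3249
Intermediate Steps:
x(D) = -3 + 5*D
R(J) = -10 (R(J) = -6 + (2*(-1))*2 = -6 - 2*2 = -6 - 4 = -10)
S = 67 (S = 3*(-3 + 5*5) + 1**2 = 3*(-3 + 25) + 1 = 3*22 + 1 = 66 + 1 = 67)
(S + R(7))**2 = (67 - 10)**2 = 57**2 = 3249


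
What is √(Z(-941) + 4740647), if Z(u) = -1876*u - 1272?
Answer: √6504691 ≈ 2550.4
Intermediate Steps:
Z(u) = -1272 - 1876*u
√(Z(-941) + 4740647) = √((-1272 - 1876*(-941)) + 4740647) = √((-1272 + 1765316) + 4740647) = √(1764044 + 4740647) = √6504691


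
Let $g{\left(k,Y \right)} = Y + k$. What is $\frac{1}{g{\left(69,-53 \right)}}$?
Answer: $\frac{1}{16} \approx 0.0625$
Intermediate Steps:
$\frac{1}{g{\left(69,-53 \right)}} = \frac{1}{-53 + 69} = \frac{1}{16}$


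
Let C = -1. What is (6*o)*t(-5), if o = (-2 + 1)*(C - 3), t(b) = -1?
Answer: -24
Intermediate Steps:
o = 4 (o = (-2 + 1)*(-1 - 3) = -1*(-4) = 4)
(6*o)*t(-5) = (6*4)*(-1) = 24*(-1) = -24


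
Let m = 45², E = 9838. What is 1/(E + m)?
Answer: 1/11863 ≈ 8.4296e-5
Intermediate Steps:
m = 2025
1/(E + m) = 1/(9838 + 2025) = 1/11863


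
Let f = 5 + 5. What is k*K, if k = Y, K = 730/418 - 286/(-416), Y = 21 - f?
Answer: 8139/304 ≈ 26.773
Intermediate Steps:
f = 10
Y = 11 (Y = 21 - 1*10 = 21 - 10 = 11)
K = 8139/3344 (K = 730*(1/418) - 286*(-1/416) = 365/209 + 11/16 = 8139/3344 ≈ 2.4339)
k = 11
k*K = 11*(8139/3344) = 8139/304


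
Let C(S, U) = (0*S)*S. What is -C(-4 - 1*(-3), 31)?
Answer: 0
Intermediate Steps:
C(S, U) = 0 (C(S, U) = 0*S = 0)
-C(-4 - 1*(-3), 31) = -1*0 = 0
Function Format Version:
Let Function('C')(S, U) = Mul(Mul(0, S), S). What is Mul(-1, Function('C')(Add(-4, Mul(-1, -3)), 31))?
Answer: 0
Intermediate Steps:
Function('C')(S, U) = 0 (Function('C')(S, U) = Mul(0, S) = 0)
Mul(-1, Function('C')(Add(-4, Mul(-1, -3)), 31)) = Mul(-1, 0) = 0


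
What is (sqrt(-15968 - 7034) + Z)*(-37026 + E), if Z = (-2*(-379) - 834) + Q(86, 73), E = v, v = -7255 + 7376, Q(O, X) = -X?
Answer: 5498845 - 36905*I*sqrt(23002) ≈ 5.4988e+6 - 5.5972e+6*I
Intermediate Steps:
v = 121
E = 121
Z = -149 (Z = (-2*(-379) - 834) - 1*73 = (758 - 834) - 73 = -76 - 73 = -149)
(sqrt(-15968 - 7034) + Z)*(-37026 + E) = (sqrt(-15968 - 7034) - 149)*(-37026 + 121) = (sqrt(-23002) - 149)*(-36905) = (I*sqrt(23002) - 149)*(-36905) = (-149 + I*sqrt(23002))*(-36905) = 5498845 - 36905*I*sqrt(23002)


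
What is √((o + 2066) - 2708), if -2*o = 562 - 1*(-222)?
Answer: I*√1034 ≈ 32.156*I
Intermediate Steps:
o = -392 (o = -(562 - 1*(-222))/2 = -(562 + 222)/2 = -½*784 = -392)
√((o + 2066) - 2708) = √((-392 + 2066) - 2708) = √(1674 - 2708) = √(-1034) = I*√1034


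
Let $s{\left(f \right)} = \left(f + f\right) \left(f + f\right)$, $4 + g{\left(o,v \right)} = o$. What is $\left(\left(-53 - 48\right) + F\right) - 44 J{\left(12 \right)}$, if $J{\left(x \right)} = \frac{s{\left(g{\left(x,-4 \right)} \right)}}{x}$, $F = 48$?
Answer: $- \frac{2975}{3} \approx -991.67$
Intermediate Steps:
$g{\left(o,v \right)} = -4 + o$
$s{\left(f \right)} = 4 f^{2}$ ($s{\left(f \right)} = 2 f 2 f = 4 f^{2}$)
$J{\left(x \right)} = \frac{4 \left(-4 + x\right)^{2}}{x}$
$\left(\left(-53 - 48\right) + F\right) - 44 J{\left(12 \right)} = \left(\left(-53 - 48\right) + 48\right) - 44 \frac{4 \left(-4 + 12\right)^{2}}{12} = \left(-101 + 48\right) - 44 \cdot 4 \cdot \frac{1}{12} \cdot 8^{2} = -53 - 44 \cdot 4 \cdot \frac{1}{12} \cdot 64 = -53 - \frac{2816}{3} = - \frac{2975}{3}$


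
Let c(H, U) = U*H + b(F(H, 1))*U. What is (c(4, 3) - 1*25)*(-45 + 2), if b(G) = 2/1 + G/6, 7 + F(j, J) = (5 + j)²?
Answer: -1290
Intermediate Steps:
F(j, J) = -7 + (5 + j)²
b(G) = 2 + G/6 (b(G) = 2*1 + G*(⅙) = 2 + G/6)
c(H, U) = H*U + U*(⅚ + (5 + H)²/6) (c(H, U) = U*H + (2 + (-7 + (5 + H)²)/6)*U = H*U + (2 + (-7/6 + (5 + H)²/6))*U = H*U + (⅚ + (5 + H)²/6)*U = H*U + U*(⅚ + (5 + H)²/6))
(c(4, 3) - 1*25)*(-45 + 2) = ((⅙)*3*(30 + 4² + 16*4) - 1*25)*(-45 + 2) = ((⅙)*3*(30 + 16 + 64) - 25)*(-43) = ((⅙)*3*110 - 25)*(-43) = (55 - 25)*(-43) = 30*(-43) = -1290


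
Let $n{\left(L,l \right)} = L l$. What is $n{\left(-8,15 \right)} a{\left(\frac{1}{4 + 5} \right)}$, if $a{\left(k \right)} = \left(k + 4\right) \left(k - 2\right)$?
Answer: $\frac{25160}{27} \approx 931.85$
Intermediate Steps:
$a{\left(k \right)} = \left(-2 + k\right) \left(4 + k\right)$ ($a{\left(k \right)} = \left(4 + k\right) \left(-2 + k\right) = \left(-2 + k\right) \left(4 + k\right)$)
$n{\left(-8,15 \right)} a{\left(\frac{1}{4 + 5} \right)} = \left(-8\right) 15 \left(-8 + \left(\frac{1}{4 + 5}\right)^{2} + \frac{2}{4 + 5}\right) = - 120 \left(-8 + \left(\frac{1}{9}\right)^{2} + \frac{2}{9}\right) = - 120 \left(-8 + \left(\frac{1}{9}\right)^{2} + 2 \cdot \frac{1}{9}\right) = - 120 \left(-8 + \frac{1}{81} + \frac{2}{9}\right) = \left(-120\right) \left(- \frac{629}{81}\right) = \frac{25160}{27}$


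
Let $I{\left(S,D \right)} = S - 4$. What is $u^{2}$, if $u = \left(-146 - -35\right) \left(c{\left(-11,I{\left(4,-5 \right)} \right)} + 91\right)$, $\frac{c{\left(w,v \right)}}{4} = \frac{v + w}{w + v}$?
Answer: $111197025$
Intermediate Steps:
$I{\left(S,D \right)} = -4 + S$ ($I{\left(S,D \right)} = S - 4 = -4 + S$)
$c{\left(w,v \right)} = 4$ ($c{\left(w,v \right)} = 4 \frac{v + w}{w + v} = 4 \frac{v + w}{v + w} = 4 \cdot 1 = 4$)
$u = -10545$ ($u = \left(-146 - -35\right) \left(4 + 91\right) = \left(-146 + \left(-33 + 68\right)\right) 95 = \left(-146 + 35\right) 95 = \left(-111\right) 95 = -10545$)
$u^{2} = \left(-10545\right)^{2} = 111197025$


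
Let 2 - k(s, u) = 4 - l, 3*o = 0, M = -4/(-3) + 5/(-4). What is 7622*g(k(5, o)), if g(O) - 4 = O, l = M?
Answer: 95275/6 ≈ 15879.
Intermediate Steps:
M = 1/12 (M = -4*(-1/3) + 5*(-1/4) = 4/3 - 5/4 = 1/12 ≈ 0.083333)
l = 1/12 ≈ 0.083333
o = 0 (o = (1/3)*0 = 0)
k(s, u) = -23/12 (k(s, u) = 2 - (4 - 1*1/12) = 2 - (4 - 1/12) = 2 - 1*47/12 = 2 - 47/12 = -23/12)
g(O) = 4 + O
7622*g(k(5, o)) = 7622*(4 - 23/12) = 7622*(25/12) = 95275/6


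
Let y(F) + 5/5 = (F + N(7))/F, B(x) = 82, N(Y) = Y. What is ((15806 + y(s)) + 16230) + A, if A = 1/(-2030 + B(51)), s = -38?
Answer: 1185709595/37012 ≈ 32036.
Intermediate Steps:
y(F) = -1 + (7 + F)/F (y(F) = -1 + (F + 7)/F = -1 + (7 + F)/F)
A = -1/1948 (A = 1/(-2030 + 82) = 1/(-1948) = -1/1948 ≈ -0.00051335)
((15806 + y(s)) + 16230) + A = ((15806 + 7/(-38)) + 16230) - 1/1948 = ((15806 + 7*(-1/38)) + 16230) - 1/1948 = ((15806 - 7/38) + 16230) - 1/1948 = (600621/38 + 16230) - 1/1948 = 1217361/38 - 1/1948 = 1185709595/37012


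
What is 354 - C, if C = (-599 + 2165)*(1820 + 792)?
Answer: -4090038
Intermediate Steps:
C = 4090392 (C = 1566*2612 = 4090392)
354 - C = 354 - 1*4090392 = 354 - 4090392 = -4090038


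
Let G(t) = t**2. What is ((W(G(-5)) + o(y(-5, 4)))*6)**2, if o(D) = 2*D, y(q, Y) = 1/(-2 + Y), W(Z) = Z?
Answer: 24336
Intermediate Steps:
((W(G(-5)) + o(y(-5, 4)))*6)**2 = (((-5)**2 + 2/(-2 + 4))*6)**2 = ((25 + 2/2)*6)**2 = ((25 + 2*(1/2))*6)**2 = ((25 + 1)*6)**2 = (26*6)**2 = 156**2 = 24336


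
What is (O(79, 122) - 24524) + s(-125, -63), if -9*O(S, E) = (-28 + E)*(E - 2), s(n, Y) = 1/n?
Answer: -9666503/375 ≈ -25777.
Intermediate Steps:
O(S, E) = -(-28 + E)*(-2 + E)/9 (O(S, E) = -(-28 + E)*(E - 2)/9 = -(-28 + E)*(-2 + E)/9)
(O(79, 122) - 24524) + s(-125, -63) = ((-56/9 - 1/9*122**2 + (10/3)*122) - 24524) + 1/(-125) = ((-56/9 - 1/9*14884 + 1220/3) - 24524) - 1/125 = ((-56/9 - 14884/9 + 1220/3) - 24524) - 1/125 = (-3760/3 - 24524) - 1/125 = -77332/3 - 1/125 = -9666503/375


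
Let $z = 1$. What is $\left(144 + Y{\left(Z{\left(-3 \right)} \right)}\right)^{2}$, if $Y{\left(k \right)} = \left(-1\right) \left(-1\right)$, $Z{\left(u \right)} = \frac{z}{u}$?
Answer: $21025$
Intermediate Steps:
$Z{\left(u \right)} = \frac{1}{u}$ ($Z{\left(u \right)} = 1 \frac{1}{u} = \frac{1}{u}$)
$Y{\left(k \right)} = 1$
$\left(144 + Y{\left(Z{\left(-3 \right)} \right)}\right)^{2} = \left(144 + 1\right)^{2} = 145^{2} = 21025$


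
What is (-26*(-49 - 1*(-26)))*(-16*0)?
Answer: 0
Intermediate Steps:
(-26*(-49 - 1*(-26)))*(-16*0) = (-26*(-49 + 26))*(-4*0) = -26*(-23)*0 = 598*0 = 0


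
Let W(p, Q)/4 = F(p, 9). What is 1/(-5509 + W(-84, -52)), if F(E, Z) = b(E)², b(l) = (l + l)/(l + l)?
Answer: -1/5505 ≈ -0.00018165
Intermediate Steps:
b(l) = 1 (b(l) = (2*l)/((2*l)) = (2*l)*(1/(2*l)) = 1)
F(E, Z) = 1 (F(E, Z) = 1² = 1)
W(p, Q) = 4 (W(p, Q) = 4*1 = 4)
1/(-5509 + W(-84, -52)) = 1/(-5509 + 4) = 1/(-5505) = -1/5505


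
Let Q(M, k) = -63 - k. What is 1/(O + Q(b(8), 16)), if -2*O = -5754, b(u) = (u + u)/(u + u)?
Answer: 1/2798 ≈ 0.00035740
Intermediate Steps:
b(u) = 1 (b(u) = (2*u)/((2*u)) = (2*u)*(1/(2*u)) = 1)
O = 2877 (O = -½*(-5754) = 2877)
1/(O + Q(b(8), 16)) = 1/(2877 + (-63 - 1*16)) = 1/(2877 + (-63 - 16)) = 1/(2877 - 79) = 1/2798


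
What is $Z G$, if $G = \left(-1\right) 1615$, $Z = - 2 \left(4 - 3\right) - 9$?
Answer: $17765$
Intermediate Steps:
$Z = -11$ ($Z = \left(-2\right) 1 - 9 = -2 - 9 = -11$)
$G = -1615$
$Z G = \left(-11\right) \left(-1615\right) = 17765$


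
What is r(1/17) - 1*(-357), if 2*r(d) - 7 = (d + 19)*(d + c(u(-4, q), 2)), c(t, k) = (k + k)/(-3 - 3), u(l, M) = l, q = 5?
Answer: 205021/578 ≈ 354.71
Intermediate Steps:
c(t, k) = -k/3 (c(t, k) = (2*k)/(-6) = (2*k)*(-⅙) = -k/3)
r(d) = 7/2 + (19 + d)*(-⅔ + d)/2 (r(d) = 7/2 + ((d + 19)*(d - ⅓*2))/2 = 7/2 + ((19 + d)*(d - ⅔))/2 = 7/2 + ((19 + d)*(-⅔ + d))/2 = 7/2 + (19 + d)*(-⅔ + d)/2)
r(1/17) - 1*(-357) = (-17/6 + (1/17)²/2 + (55/6)/17) - 1*(-357) = (-17/6 + (1/17)²/2 + (55/6)*(1/17)) + 357 = (-17/6 + (½)*(1/289) + 55/102) + 357 = (-17/6 + 1/578 + 55/102) + 357 = -1325/578 + 357 = 205021/578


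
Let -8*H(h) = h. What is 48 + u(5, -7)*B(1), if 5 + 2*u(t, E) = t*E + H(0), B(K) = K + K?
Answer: 8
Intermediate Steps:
B(K) = 2*K
H(h) = -h/8
u(t, E) = -5/2 + E*t/2 (u(t, E) = -5/2 + (t*E - ⅛*0)/2 = -5/2 + (E*t + 0)/2 = -5/2 + (E*t)/2 = -5/2 + E*t/2)
48 + u(5, -7)*B(1) = 48 + (-5/2 + (½)*(-7)*5)*(2*1) = 48 + (-5/2 - 35/2)*2 = 48 - 20*2 = 48 - 40 = 8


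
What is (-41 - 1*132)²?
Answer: 29929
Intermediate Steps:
(-41 - 1*132)² = (-41 - 132)² = (-173)² = 29929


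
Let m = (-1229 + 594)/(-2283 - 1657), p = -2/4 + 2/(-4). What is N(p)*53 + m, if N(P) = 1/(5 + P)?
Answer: 2642/197 ≈ 13.411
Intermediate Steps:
p = -1 (p = -2*1/4 + 2*(-1/4) = -1/2 - 1/2 = -1)
m = 127/788 (m = -635/(-3940) = -635*(-1/3940) = 127/788 ≈ 0.16117)
N(p)*53 + m = 53/(5 - 1) + 127/788 = 53/4 + 127/788 = 2642/197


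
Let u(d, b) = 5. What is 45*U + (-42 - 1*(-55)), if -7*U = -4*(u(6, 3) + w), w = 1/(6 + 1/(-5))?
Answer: 29639/203 ≈ 146.00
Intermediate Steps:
w = 5/29 (w = 1/(6 - 1/5) = 1/(29/5) = 5/29 ≈ 0.17241)
U = 600/203 (U = -(-4)*(5 + 5/29)/7 = -(-4)*150/(7*29) = -1/7*(-600/29) = 600/203 ≈ 2.9557)
45*U + (-42 - 1*(-55)) = 45*(600/203) + (-42 - 1*(-55)) = 27000/203 + (-42 + 55) = 27000/203 + 13 = 29639/203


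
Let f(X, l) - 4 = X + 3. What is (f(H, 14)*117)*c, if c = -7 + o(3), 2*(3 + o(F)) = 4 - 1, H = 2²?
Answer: -21879/2 ≈ -10940.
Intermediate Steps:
H = 4
o(F) = -3/2 (o(F) = -3 + (4 - 1)/2 = -3 + (½)*3 = -3 + 3/2 = -3/2)
f(X, l) = 7 + X (f(X, l) = 4 + (X + 3) = 4 + (3 + X) = 7 + X)
c = -17/2 (c = -7 - 3/2 = -17/2 ≈ -8.5000)
(f(H, 14)*117)*c = ((7 + 4)*117)*(-17/2) = (11*117)*(-17/2) = 1287*(-17/2) = -21879/2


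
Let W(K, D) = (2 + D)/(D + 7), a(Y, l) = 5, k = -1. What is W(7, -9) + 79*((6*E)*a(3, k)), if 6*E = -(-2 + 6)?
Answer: -3153/2 ≈ -1576.5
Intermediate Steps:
E = -⅔ (E = (-(-2 + 6))/6 = (-1*4)/6 = (⅙)*(-4) = -⅔ ≈ -0.66667)
W(K, D) = (2 + D)/(7 + D)
W(7, -9) + 79*((6*E)*a(3, k)) = (2 - 9)/(7 - 9) + 79*((6*(-⅔))*5) = -7/(-2) + 79*(-4*5) = -½*(-7) + 79*(-20) = 7/2 - 1580 = -3153/2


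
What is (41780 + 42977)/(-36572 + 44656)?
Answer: 84757/8084 ≈ 10.485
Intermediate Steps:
(41780 + 42977)/(-36572 + 44656) = 84757/8084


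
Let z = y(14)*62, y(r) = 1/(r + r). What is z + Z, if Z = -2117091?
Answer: -29639243/14 ≈ -2.1171e+6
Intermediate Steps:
y(r) = 1/(2*r)
z = 31/14 (z = ((½)/14)*62 = ((½)*(1/14))*62 = (1/28)*62 = 31/14 ≈ 2.2143)
z + Z = 31/14 - 2117091 = -29639243/14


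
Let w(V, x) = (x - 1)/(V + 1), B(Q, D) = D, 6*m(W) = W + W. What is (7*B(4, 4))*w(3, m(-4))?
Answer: -49/3 ≈ -16.333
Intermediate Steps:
m(W) = W/3 (m(W) = (W + W)/6 = (2*W)/6 = W/3)
w(V, x) = (-1 + x)/(1 + V)
(7*B(4, 4))*w(3, m(-4)) = (7*4)*((-1 + (⅓)*(-4))/(1 + 3)) = 28*((-1 - 4/3)/4) = 28*((¼)*(-7/3)) = 28*(-7/12) = -49/3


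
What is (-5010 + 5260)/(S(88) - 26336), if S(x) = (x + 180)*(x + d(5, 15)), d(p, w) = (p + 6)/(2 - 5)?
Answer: -375/5602 ≈ -0.066940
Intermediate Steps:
d(p, w) = -2 - p/3 (d(p, w) = (6 + p)/(-3) = (6 + p)*(-⅓) = -2 - p/3)
S(x) = (180 + x)*(-11/3 + x) (S(x) = (x + 180)*(x + (-2 - ⅓*5)) = (180 + x)*(x + (-2 - 5/3)) = (180 + x)*(x - 11/3) = (180 + x)*(-11/3 + x))
(-5010 + 5260)/(S(88) - 26336) = (-5010 + 5260)/((-660 + 88² + (529/3)*88) - 26336) = 250/((-660 + 7744 + 46552/3) - 26336) = 250/(67804/3 - 26336) = 250/(-11204/3) = 250*(-3/11204) = -375/5602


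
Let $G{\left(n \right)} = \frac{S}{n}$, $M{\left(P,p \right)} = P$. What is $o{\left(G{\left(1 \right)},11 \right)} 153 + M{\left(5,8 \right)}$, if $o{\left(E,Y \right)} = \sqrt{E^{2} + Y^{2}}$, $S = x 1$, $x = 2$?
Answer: $5 + 765 \sqrt{5} \approx 1715.6$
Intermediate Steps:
$S = 2$ ($S = 2 \cdot 1 = 2$)
$G{\left(n \right)} = \frac{2}{n}$
$o{\left(G{\left(1 \right)},11 \right)} 153 + M{\left(5,8 \right)} = \sqrt{\left(\frac{2}{1}\right)^{2} + 11^{2}} \cdot 153 + 5 = \sqrt{\left(2 \cdot 1\right)^{2} + 121} \cdot 153 + 5 = \sqrt{2^{2} + 121} \cdot 153 + 5 = \sqrt{4 + 121} \cdot 153 + 5 = \sqrt{125} \cdot 153 + 5 = 5 \sqrt{5} \cdot 153 + 5 = 765 \sqrt{5} + 5 = 5 + 765 \sqrt{5}$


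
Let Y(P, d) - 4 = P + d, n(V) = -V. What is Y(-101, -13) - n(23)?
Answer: -87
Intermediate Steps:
Y(P, d) = 4 + P + d (Y(P, d) = 4 + (P + d) = 4 + P + d)
Y(-101, -13) - n(23) = (4 - 101 - 13) - (-1)*23 = -110 - 1*(-23) = -110 + 23 = -87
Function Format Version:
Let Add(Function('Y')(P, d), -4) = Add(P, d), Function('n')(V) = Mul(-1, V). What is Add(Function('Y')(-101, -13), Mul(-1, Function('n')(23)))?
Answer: -87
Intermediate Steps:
Function('Y')(P, d) = Add(4, P, d) (Function('Y')(P, d) = Add(4, Add(P, d)) = Add(4, P, d))
Add(Function('Y')(-101, -13), Mul(-1, Function('n')(23))) = Add(Add(4, -101, -13), Mul(-1, Mul(-1, 23))) = Add(-110, Mul(-1, -23)) = Add(-110, 23) = -87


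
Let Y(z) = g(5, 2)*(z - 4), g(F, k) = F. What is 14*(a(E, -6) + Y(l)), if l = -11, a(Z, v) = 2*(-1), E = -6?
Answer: -1078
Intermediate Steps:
a(Z, v) = -2
Y(z) = -20 + 5*z (Y(z) = 5*(z - 4) = 5*(-4 + z) = -20 + 5*z)
14*(a(E, -6) + Y(l)) = 14*(-2 + (-20 + 5*(-11))) = 14*(-2 + (-20 - 55)) = 14*(-2 - 75) = 14*(-77) = -1078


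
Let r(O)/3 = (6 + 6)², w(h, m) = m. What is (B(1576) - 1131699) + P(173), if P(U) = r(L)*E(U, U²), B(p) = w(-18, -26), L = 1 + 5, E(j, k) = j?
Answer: -1056989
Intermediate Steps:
L = 6
B(p) = -26
r(O) = 432 (r(O) = 3*(6 + 6)² = 3*12² = 3*144 = 432)
P(U) = 432*U
(B(1576) - 1131699) + P(173) = (-26 - 1131699) + 432*173 = -1131725 + 74736 = -1056989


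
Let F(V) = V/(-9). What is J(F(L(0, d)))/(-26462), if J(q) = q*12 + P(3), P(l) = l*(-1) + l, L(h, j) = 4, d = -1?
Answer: 8/39693 ≈ 0.00020155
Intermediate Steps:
F(V) = -V/9 (F(V) = V*(-⅑) = -V/9)
P(l) = 0 (P(l) = -l + l = 0)
J(q) = 12*q (J(q) = q*12 + 0 = 12*q + 0 = 12*q)
J(F(L(0, d)))/(-26462) = (12*(-⅑*4))/(-26462) = (12*(-4/9))*(-1/26462) = -16/3*(-1/26462) = 8/39693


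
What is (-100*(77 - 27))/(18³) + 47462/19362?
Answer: 3749758/2352483 ≈ 1.5940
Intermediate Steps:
(-100*(77 - 27))/(18³) + 47462/19362 = -100*50/5832 + 47462*(1/19362) = -5000*1/5832 + 23731/9681 = -625/729 + 23731/9681 = 3749758/2352483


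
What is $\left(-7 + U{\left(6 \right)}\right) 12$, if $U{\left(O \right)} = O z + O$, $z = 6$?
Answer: $420$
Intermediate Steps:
$U{\left(O \right)} = 7 O$ ($U{\left(O \right)} = O 6 + O = 6 O + O = 7 O$)
$\left(-7 + U{\left(6 \right)}\right) 12 = \left(-7 + 7 \cdot 6\right) 12 = \left(-7 + 42\right) 12 = 35 \cdot 12 = 420$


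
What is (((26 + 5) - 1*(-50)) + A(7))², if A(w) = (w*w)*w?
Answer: 179776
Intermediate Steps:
A(w) = w³ (A(w) = w²*w = w³)
(((26 + 5) - 1*(-50)) + A(7))² = (((26 + 5) - 1*(-50)) + 7³)² = ((31 + 50) + 343)² = (81 + 343)² = 424² = 179776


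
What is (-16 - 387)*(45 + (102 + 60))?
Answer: -83421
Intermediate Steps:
(-16 - 387)*(45 + (102 + 60)) = -403*(45 + 162) = -403*207 = -83421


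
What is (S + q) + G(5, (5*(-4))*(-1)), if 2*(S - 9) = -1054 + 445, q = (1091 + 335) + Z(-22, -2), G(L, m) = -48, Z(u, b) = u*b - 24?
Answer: 2205/2 ≈ 1102.5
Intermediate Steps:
Z(u, b) = -24 + b*u (Z(u, b) = b*u - 24 = -24 + b*u)
q = 1446 (q = (1091 + 335) + (-24 - 2*(-22)) = 1426 + (-24 + 44) = 1426 + 20 = 1446)
S = -591/2 (S = 9 + (-1054 + 445)/2 = 9 + (½)*(-609) = 9 - 609/2 = -591/2 ≈ -295.50)
(S + q) + G(5, (5*(-4))*(-1)) = (-591/2 + 1446) - 48 = 2301/2 - 48 = 2205/2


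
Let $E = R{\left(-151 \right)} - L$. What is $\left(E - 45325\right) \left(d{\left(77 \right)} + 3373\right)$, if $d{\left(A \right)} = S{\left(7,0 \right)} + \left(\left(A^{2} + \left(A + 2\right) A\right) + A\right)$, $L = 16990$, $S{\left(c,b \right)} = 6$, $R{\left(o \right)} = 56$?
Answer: $-963022212$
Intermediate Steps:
$E = -16934$ ($E = 56 - 16990 = -16934$)
$d{\left(A \right)} = 6 + A + A^{2} + A \left(2 + A\right)$ ($d{\left(A \right)} = 6 + \left(\left(A^{2} + \left(A + 2\right) A\right) + A\right) = 6 + \left(\left(A^{2} + \left(2 + A\right) A\right) + A\right) = 6 + \left(\left(A^{2} + A \left(2 + A\right)\right) + A\right) = 6 + \left(A + A^{2} + A \left(2 + A\right)\right) = 6 + A + A^{2} + A \left(2 + A\right)$)
$\left(E - 45325\right) \left(d{\left(77 \right)} + 3373\right) = \left(-16934 - 45325\right) \left(\left(6 + 2 \cdot 77^{2} + 3 \cdot 77\right) + 3373\right) = - 62259 \left(\left(6 + 2 \cdot 5929 + 231\right) + 3373\right) = - 62259 \left(\left(6 + 11858 + 231\right) + 3373\right) = - 62259 \left(12095 + 3373\right) = \left(-62259\right) 15468 = -963022212$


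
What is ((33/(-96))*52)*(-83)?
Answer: 11869/8 ≈ 1483.6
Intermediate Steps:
((33/(-96))*52)*(-83) = ((33*(-1/96))*52)*(-83) = -11/32*52*(-83) = -143/8*(-83) = 11869/8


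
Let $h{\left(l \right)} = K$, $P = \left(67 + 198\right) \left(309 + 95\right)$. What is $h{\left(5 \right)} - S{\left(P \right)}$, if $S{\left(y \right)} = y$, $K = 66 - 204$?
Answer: $-107198$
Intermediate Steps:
$P = 107060$ ($P = 265 \cdot 404 = 107060$)
$K = -138$
$h{\left(l \right)} = -138$
$h{\left(5 \right)} - S{\left(P \right)} = -138 - 107060 = -107198$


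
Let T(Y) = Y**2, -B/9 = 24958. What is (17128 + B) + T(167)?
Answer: -179605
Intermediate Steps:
B = -224622 (B = -9*24958 = -224622)
(17128 + B) + T(167) = (17128 - 224622) + 167**2 = -207494 + 27889 = -179605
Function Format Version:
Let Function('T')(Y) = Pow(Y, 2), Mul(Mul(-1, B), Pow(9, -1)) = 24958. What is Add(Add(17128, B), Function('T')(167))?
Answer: -179605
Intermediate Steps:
B = -224622 (B = Mul(-9, 24958) = -224622)
Add(Add(17128, B), Function('T')(167)) = Add(Add(17128, -224622), Pow(167, 2)) = Add(-207494, 27889) = -179605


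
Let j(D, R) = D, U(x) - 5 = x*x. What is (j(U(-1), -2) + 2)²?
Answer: 64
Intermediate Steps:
U(x) = 5 + x² (U(x) = 5 + x*x = 5 + x²)
(j(U(-1), -2) + 2)² = ((5 + (-1)²) + 2)² = ((5 + 1) + 2)² = (6 + 2)² = 8² = 64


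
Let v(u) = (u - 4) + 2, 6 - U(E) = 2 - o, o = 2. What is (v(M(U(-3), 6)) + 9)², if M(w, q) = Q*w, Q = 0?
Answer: 49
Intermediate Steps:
U(E) = 6 (U(E) = 6 - (2 - 1*2) = 6 - (2 - 2) = 6 - 1*0 = 6 + 0 = 6)
M(w, q) = 0 (M(w, q) = 0*w = 0)
v(u) = -2 + u (v(u) = (-4 + u) + 2 = -2 + u)
(v(M(U(-3), 6)) + 9)² = ((-2 + 0) + 9)² = (-2 + 9)² = 7² = 49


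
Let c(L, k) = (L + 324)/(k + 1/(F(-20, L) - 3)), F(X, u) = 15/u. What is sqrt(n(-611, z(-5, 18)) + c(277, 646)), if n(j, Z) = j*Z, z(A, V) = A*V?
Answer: sqrt(15264404899479534)/526859 ≈ 234.50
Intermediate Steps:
n(j, Z) = Z*j
c(L, k) = (324 + L)/(k + 1/(-3 + 15/L)) (c(L, k) = (L + 324)/(k + 1/(15/L - 3)) = (324 + L)/(k + 1/(-3 + 15/L)))
sqrt(n(-611, z(-5, 18)) + c(277, 646)) = sqrt(-5*18*(-611) + 3*(1620 - 1*277*(319 + 277))/(15*646 + 277*(1 - 3*646))) = sqrt(-90*(-611) + 3*(1620 - 1*277*596)/(9690 + 277*(1 - 1938))) = sqrt(54990 + 3*(1620 - 165092)/(9690 + 277*(-1937))) = sqrt(54990 + 3*(-163472)/(9690 - 536549)) = sqrt(54990 + 3*(-163472)/(-526859)) = sqrt(54990 + 3*(-1/526859)*(-163472)) = sqrt(54990 + 490416/526859) = sqrt(28972466826/526859) = sqrt(15264404899479534)/526859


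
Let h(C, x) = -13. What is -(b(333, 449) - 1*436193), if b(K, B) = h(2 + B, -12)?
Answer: 436206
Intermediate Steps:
b(K, B) = -13
-(b(333, 449) - 1*436193) = -(-13 - 1*436193) = -(-13 - 436193) = -1*(-436206) = 436206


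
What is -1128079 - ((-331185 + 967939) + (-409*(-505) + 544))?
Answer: -1971922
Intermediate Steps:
-1128079 - ((-331185 + 967939) + (-409*(-505) + 544)) = -1128079 - (636754 + (206545 + 544)) = -1128079 - (636754 + 207089) = -1128079 - 1*843843 = -1128079 - 843843 = -1971922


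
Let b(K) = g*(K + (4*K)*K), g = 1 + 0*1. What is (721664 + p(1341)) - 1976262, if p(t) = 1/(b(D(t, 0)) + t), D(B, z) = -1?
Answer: -1686179711/1344 ≈ -1.2546e+6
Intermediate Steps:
g = 1 (g = 1 + 0 = 1)
b(K) = K + 4*K**2 (b(K) = 1*(K + (4*K)*K) = 1*(K + 4*K**2) = K + 4*K**2)
p(t) = 1/(3 + t) (p(t) = 1/(-(1 + 4*(-1)) + t) = 1/(-(1 - 4) + t) = 1/(-1*(-3) + t) = 1/(3 + t))
(721664 + p(1341)) - 1976262 = (721664 + 1/(3 + 1341)) - 1976262 = (721664 + 1/1344) - 1976262 = 969916417/1344 - 1976262 = -1686179711/1344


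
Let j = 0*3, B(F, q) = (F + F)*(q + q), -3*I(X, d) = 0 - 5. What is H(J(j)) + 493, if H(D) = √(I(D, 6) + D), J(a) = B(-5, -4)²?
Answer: 493 + √57615/3 ≈ 573.01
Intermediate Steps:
I(X, d) = 5/3 (I(X, d) = -(0 - 5)/3 = -⅓*(-5) = 5/3)
B(F, q) = 4*F*q (B(F, q) = (2*F)*(2*q) = 4*F*q)
j = 0
J(a) = 6400 (J(a) = (4*(-5)*(-4))² = 80² = 6400)
H(D) = √(5/3 + D)
H(J(j)) + 493 = √(15 + 9*6400)/3 + 493 = √(15 + 57600)/3 + 493 = √57615/3 + 493 = 493 + √57615/3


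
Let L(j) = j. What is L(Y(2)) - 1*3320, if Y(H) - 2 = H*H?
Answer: -3314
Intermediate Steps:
Y(H) = 2 + H² (Y(H) = 2 + H*H = 2 + H²)
L(Y(2)) - 1*3320 = (2 + 2²) - 1*3320 = (2 + 4) - 3320 = 6 - 3320 = -3314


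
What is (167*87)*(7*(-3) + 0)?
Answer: -305109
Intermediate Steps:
(167*87)*(7*(-3) + 0) = 14529*(-21 + 0) = 14529*(-21) = -305109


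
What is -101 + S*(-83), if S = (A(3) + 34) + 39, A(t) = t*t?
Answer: -6907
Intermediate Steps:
A(t) = t²
S = 82 (S = (3² + 34) + 39 = (9 + 34) + 39 = 43 + 39 = 82)
-101 + S*(-83) = -101 + 82*(-83) = -101 - 6806 = -6907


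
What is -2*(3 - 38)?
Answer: 70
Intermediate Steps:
-2*(3 - 38) = -2*(-35) = 70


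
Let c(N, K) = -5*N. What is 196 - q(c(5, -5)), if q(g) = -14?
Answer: 210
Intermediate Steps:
196 - q(c(5, -5)) = 196 - 1*(-14) = 196 + 14 = 210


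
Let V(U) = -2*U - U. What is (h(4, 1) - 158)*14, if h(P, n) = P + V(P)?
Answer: -2324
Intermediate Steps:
V(U) = -3*U
h(P, n) = -2*P (h(P, n) = P - 3*P = -2*P)
(h(4, 1) - 158)*14 = (-2*4 - 158)*14 = (-8 - 158)*14 = -166*14 = -2324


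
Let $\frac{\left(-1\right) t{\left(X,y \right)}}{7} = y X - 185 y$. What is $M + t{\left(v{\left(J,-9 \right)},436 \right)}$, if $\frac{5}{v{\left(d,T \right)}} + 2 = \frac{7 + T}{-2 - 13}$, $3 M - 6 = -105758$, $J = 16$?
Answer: $\frac{1612633}{3} \approx 5.3754 \cdot 10^{5}$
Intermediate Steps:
$M = - \frac{105752}{3}$ ($M = 2 + \frac{1}{3} \left(-105758\right) = 2 - \frac{105758}{3} = - \frac{105752}{3} \approx -35251.0$)
$v{\left(d,T \right)} = \frac{5}{- \frac{37}{15} - \frac{T}{15}}$ ($v{\left(d,T \right)} = \frac{5}{-2 + \frac{7 + T}{-2 - 13}} = \frac{5}{-2 + \frac{7 + T}{-15}} = \frac{5}{-2 + \left(7 + T\right) \left(- \frac{1}{15}\right)} = \frac{5}{-2 - \left(\frac{7}{15} + \frac{T}{15}\right)} = \frac{5}{- \frac{37}{15} - \frac{T}{15}}$)
$t{\left(X,y \right)} = 1295 y - 7 X y$ ($t{\left(X,y \right)} = - 7 \left(y X - 185 y\right) = - 7 \left(X y - 185 y\right) = - 7 \left(- 185 y + X y\right) = 1295 y - 7 X y$)
$M + t{\left(v{\left(J,-9 \right)},436 \right)} = - \frac{105752}{3} + 7 \cdot 436 \left(185 - - \frac{75}{37 - 9}\right) = - \frac{105752}{3} + 7 \cdot 436 \left(185 - - \frac{75}{28}\right) = - \frac{105752}{3} + 7 \cdot 436 \left(185 + \frac{75}{28}\right) = - \frac{105752}{3} + 7 \cdot 436 \cdot \frac{5255}{28} = - \frac{105752}{3} + 572795 = \frac{1612633}{3}$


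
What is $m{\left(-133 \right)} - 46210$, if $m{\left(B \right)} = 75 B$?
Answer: $-56185$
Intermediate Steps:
$m{\left(-133 \right)} - 46210 = 75 \left(-133\right) - 46210 = -9975 - 46210 = -56185$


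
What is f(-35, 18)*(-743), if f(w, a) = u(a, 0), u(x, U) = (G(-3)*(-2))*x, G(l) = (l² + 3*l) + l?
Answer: -80244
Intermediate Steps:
G(l) = l² + 4*l
u(x, U) = 6*x (u(x, U) = (-3*(4 - 3)*(-2))*x = (-3*1*(-2))*x = (-3*(-2))*x = 6*x)
f(w, a) = 6*a
f(-35, 18)*(-743) = (6*18)*(-743) = 108*(-743) = -80244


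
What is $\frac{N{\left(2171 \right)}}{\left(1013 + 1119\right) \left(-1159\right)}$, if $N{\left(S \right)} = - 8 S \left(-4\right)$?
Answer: $- \frac{1336}{47519} \approx -0.028115$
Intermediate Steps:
$N{\left(S \right)} = 32 S$
$\frac{N{\left(2171 \right)}}{\left(1013 + 1119\right) \left(-1159\right)} = \frac{32 \cdot 2171}{\left(1013 + 1119\right) \left(-1159\right)} = \frac{69472}{2132 \left(-1159\right)} = \frac{69472}{-2470988} = 69472 \left(- \frac{1}{2470988}\right) = - \frac{1336}{47519}$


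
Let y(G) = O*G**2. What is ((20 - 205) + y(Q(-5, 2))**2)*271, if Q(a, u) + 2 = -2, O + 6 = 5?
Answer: 19241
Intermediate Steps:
O = -1 (O = -6 + 5 = -1)
Q(a, u) = -4 (Q(a, u) = -2 - 2 = -4)
y(G) = -G**2
((20 - 205) + y(Q(-5, 2))**2)*271 = ((20 - 205) + (-1*(-4)**2)**2)*271 = (-185 + (-1*16)**2)*271 = (-185 + (-16)**2)*271 = (-185 + 256)*271 = 71*271 = 19241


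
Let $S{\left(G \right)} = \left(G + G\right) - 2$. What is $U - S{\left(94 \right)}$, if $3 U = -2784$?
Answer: $-1114$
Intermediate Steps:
$U = -928$ ($U = \frac{1}{3} \left(-2784\right) = -928$)
$S{\left(G \right)} = -2 + 2 G$ ($S{\left(G \right)} = 2 G - 2 = -2 + 2 G$)
$U - S{\left(94 \right)} = -928 - \left(-2 + 2 \cdot 94\right) = -928 - \left(-2 + 188\right) = -928 - 186 = -1114$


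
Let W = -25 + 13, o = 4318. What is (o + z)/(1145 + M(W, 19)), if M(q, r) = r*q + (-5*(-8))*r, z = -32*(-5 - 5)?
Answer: 1546/559 ≈ 2.7657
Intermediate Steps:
z = 320 (z = -32*(-10) = 320)
W = -12
M(q, r) = 40*r + q*r (M(q, r) = q*r + 40*r = 40*r + q*r)
(o + z)/(1145 + M(W, 19)) = (4318 + 320)/(1145 + 19*(40 - 12)) = 4638/(1145 + 19*28) = 4638/(1145 + 532) = 4638/1677 = 4638*(1/1677) = 1546/559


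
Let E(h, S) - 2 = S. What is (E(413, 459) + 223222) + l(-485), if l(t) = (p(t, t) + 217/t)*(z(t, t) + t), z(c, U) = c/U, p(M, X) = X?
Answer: 222440183/485 ≈ 4.5864e+5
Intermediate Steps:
E(h, S) = 2 + S
l(t) = (1 + t)*(t + 217/t) (l(t) = (t + 217/t)*(t/t + t) = (t + 217/t)*(1 + t) = (1 + t)*(t + 217/t))
(E(413, 459) + 223222) + l(-485) = ((2 + 459) + 223222) + (217 - 485 + (-485)**2 + 217/(-485)) = (461 + 223222) + (217 - 485 + 235225 + 217*(-1/485)) = 223683 + (217 - 485 + 235225 - 217/485) = 223683 + 113953928/485 = 222440183/485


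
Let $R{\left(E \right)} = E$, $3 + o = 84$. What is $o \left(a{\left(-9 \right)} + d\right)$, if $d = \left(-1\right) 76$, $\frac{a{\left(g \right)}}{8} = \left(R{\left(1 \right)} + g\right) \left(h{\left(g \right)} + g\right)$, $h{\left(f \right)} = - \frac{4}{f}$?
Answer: $38196$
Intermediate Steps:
$o = 81$ ($o = -3 + 84 = 81$)
$a{\left(g \right)} = 8 \left(1 + g\right) \left(g - \frac{4}{g}\right)$ ($a{\left(g \right)} = 8 \left(1 + g\right) \left(- \frac{4}{g} + g\right) = 8 \left(1 + g\right) \left(g - \frac{4}{g}\right)$)
$d = -76$
$o \left(a{\left(-9 \right)} + d\right) = 81 \left(\frac{8 \left(-4 - 9 \left(-4 - 9 + \left(-9\right)^{2}\right)\right)}{-9} - 76\right) = 81 \left(8 \left(- \frac{1}{9}\right) \left(-4 - 9 \left(-4 - 9 + 81\right)\right) - 76\right) = 81 \left(8 \left(- \frac{1}{9}\right) \left(-4 - 612\right) - 76\right) = 81 \left(8 \left(- \frac{1}{9}\right) \left(-616\right) - 76\right) = 81 \left(\frac{4928}{9} - 76\right) = 81 \cdot \frac{4244}{9} = 38196$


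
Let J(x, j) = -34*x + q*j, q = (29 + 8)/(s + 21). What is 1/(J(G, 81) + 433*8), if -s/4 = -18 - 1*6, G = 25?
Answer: 13/34315 ≈ 0.00037884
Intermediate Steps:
s = 96 (s = -4*(-18 - 1*6) = -4*(-18 - 6) = -4*(-24) = 96)
q = 37/117 (q = (29 + 8)/(96 + 21) = 37/117 ≈ 0.31624)
J(x, j) = -34*x + 37*j/117
1/(J(G, 81) + 433*8) = 1/((-34*25 + (37/117)*81) + 433*8) = 1/((-850 + 333/13) + 3464) = 1/(-10717/13 + 3464) = 1/(34315/13) = 13/34315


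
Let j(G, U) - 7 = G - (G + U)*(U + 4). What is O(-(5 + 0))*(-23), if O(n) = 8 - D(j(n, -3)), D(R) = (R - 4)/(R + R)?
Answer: -1771/10 ≈ -177.10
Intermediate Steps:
j(G, U) = 7 + G - (4 + U)*(G + U) (j(G, U) = 7 + (G - (G + U)*(U + 4)) = 7 + (G - (G + U)*(4 + U)) = 7 + (G - (4 + U)*(G + U)) = 7 + G - (4 + U)*(G + U))
D(R) = (-4 + R)/(2*R) (D(R) = (-4 + R)/((2*R)) = (-4 + R)*(1/(2*R)) = (-4 + R)/(2*R))
O(n) = 77/10 (O(n) = 8 - (-4 + (7 - 1*(-3)**2 - 4*(-3) - 3*n - 1*n*(-3)))/(2*(7 - 1*(-3)**2 - 4*(-3) - 3*n - 1*n*(-3))) = 8 - (-4 + (7 - 1*9 + 12 - 3*n + 3*n))/(2*(7 - 1*9 + 12 - 3*n + 3*n)) = 8 - (-4 + (7 - 9 + 12 - 3*n + 3*n))/(2*(7 - 9 + 12 - 3*n + 3*n)) = 8 - (-4 + 10)/(2*10) = 8 - 6/(2*10) = 8 - 1*3/10 = 8 - 3/10 = 77/10)
O(-(5 + 0))*(-23) = (77/10)*(-23) = -1771/10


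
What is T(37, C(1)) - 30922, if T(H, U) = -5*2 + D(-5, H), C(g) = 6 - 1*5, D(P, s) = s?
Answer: -30895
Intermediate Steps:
C(g) = 1 (C(g) = 6 - 5 = 1)
T(H, U) = -10 + H (T(H, U) = -5*2 + H = -10 + H)
T(37, C(1)) - 30922 = (-10 + 37) - 30922 = 27 - 30922 = -30895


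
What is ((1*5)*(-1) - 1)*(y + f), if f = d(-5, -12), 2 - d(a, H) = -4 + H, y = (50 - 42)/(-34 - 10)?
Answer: -1176/11 ≈ -106.91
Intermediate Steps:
y = -2/11 (y = 8/(-44) = 8*(-1/44) = -2/11 ≈ -0.18182)
d(a, H) = 6 - H (d(a, H) = 2 - (-4 + H) = 2 + (4 - H) = 6 - H)
f = 18 (f = 6 - 1*(-12) = 6 + 12 = 18)
((1*5)*(-1) - 1)*(y + f) = ((1*5)*(-1) - 1)*(-2/11 + 18) = (5*(-1) - 1)*(196/11) = (-5 - 1)*(196/11) = -6*196/11 = -1176/11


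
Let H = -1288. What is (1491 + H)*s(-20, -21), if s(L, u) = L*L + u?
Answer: 76937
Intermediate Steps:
s(L, u) = u + L**2 (s(L, u) = L**2 + u = u + L**2)
(1491 + H)*s(-20, -21) = (1491 - 1288)*(-21 + (-20)**2) = 203*(-21 + 400) = 203*379 = 76937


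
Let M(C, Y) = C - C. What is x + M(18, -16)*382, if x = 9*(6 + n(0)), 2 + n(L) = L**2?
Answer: 36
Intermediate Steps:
n(L) = -2 + L**2
M(C, Y) = 0
x = 36 (x = 9*(6 + (-2 + 0**2)) = 9*(6 + (-2 + 0)) = 9*(6 - 2) = 9*4 = 36)
x + M(18, -16)*382 = 36 + 0*382 = 36 + 0 = 36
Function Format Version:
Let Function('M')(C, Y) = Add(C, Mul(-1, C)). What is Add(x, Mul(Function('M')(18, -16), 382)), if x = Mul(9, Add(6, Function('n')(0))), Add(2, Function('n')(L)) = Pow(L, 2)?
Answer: 36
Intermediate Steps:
Function('n')(L) = Add(-2, Pow(L, 2))
Function('M')(C, Y) = 0
x = 36 (x = Mul(9, Add(6, Add(-2, Pow(0, 2)))) = Mul(9, Add(6, Add(-2, 0))) = Mul(9, Add(6, -2)) = Mul(9, 4) = 36)
Add(x, Mul(Function('M')(18, -16), 382)) = Add(36, Mul(0, 382)) = Add(36, 0) = 36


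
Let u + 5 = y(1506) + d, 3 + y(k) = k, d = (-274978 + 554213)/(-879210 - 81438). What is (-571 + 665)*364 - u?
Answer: 31430760499/960648 ≈ 32718.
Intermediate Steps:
d = -279235/960648 (d = 279235/(-960648) = 279235*(-1/960648) = -279235/960648 ≈ -0.29067)
y(k) = -3 + k
u = 1438771469/960648 (u = -5 + ((-3 + 1506) - 279235/960648) = -5 + (1503 - 279235/960648) = -5 + 1443574709/960648 = 1438771469/960648 ≈ 1497.7)
(-571 + 665)*364 - u = (-571 + 665)*364 - 1*1438771469/960648 = 94*364 - 1438771469/960648 = 34216 - 1438771469/960648 = 31430760499/960648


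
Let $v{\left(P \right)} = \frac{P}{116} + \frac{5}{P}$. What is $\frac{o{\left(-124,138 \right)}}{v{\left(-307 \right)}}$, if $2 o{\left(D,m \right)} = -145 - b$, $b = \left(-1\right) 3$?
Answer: $\frac{2528452}{94829} \approx 26.663$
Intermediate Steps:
$b = -3$
$o{\left(D,m \right)} = -71$ ($o{\left(D,m \right)} = \frac{-145 - -3}{2} = \frac{-145 + 3}{2} = \frac{1}{2} \left(-142\right) = -71$)
$v{\left(P \right)} = \frac{5}{P} + \frac{P}{116}$ ($v{\left(P \right)} = P \frac{1}{116} + \frac{5}{P} = \frac{P}{116} + \frac{5}{P} = \frac{5}{P} + \frac{P}{116}$)
$\frac{o{\left(-124,138 \right)}}{v{\left(-307 \right)}} = - \frac{71}{\frac{5}{-307} + \frac{1}{116} \left(-307\right)} = - \frac{71}{5 \left(- \frac{1}{307}\right) - \frac{307}{116}} = - \frac{71}{- \frac{5}{307} - \frac{307}{116}} = - \frac{71}{- \frac{94829}{35612}} = \left(-71\right) \left(- \frac{35612}{94829}\right) = \frac{2528452}{94829}$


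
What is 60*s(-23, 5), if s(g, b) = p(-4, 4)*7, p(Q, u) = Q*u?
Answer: -6720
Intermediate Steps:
s(g, b) = -112 (s(g, b) = -4*4*7 = -16*7 = -112)
60*s(-23, 5) = 60*(-112) = -6720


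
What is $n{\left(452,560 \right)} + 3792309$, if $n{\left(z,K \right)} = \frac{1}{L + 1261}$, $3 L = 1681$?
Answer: $\frac{20721176379}{5464} \approx 3.7923 \cdot 10^{6}$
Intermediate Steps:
$L = \frac{1681}{3}$ ($L = \frac{1}{3} \cdot 1681 = \frac{1681}{3} \approx 560.33$)
$n{\left(z,K \right)} = \frac{3}{5464}$ ($n{\left(z,K \right)} = \frac{1}{\frac{1681}{3} + 1261} = \frac{1}{\frac{5464}{3}} = \frac{3}{5464}$)
$n{\left(452,560 \right)} + 3792309 = \frac{3}{5464} + 3792309 = \frac{20721176379}{5464}$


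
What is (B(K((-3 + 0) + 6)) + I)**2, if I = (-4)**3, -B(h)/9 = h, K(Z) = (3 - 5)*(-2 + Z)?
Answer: 2116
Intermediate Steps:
K(Z) = 4 - 2*Z (K(Z) = -2*(-2 + Z) = 4 - 2*Z)
B(h) = -9*h
I = -64
(B(K((-3 + 0) + 6)) + I)**2 = (-9*(4 - 2*((-3 + 0) + 6)) - 64)**2 = (-9*(4 - 2*(-3 + 6)) - 64)**2 = (-9*(4 - 2*3) - 64)**2 = (-9*(4 - 6) - 64)**2 = (-9*(-2) - 64)**2 = (18 - 64)**2 = (-46)**2 = 2116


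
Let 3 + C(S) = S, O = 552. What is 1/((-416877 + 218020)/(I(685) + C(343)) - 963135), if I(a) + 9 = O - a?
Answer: -198/190899587 ≈ -1.0372e-6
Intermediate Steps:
C(S) = -3 + S
I(a) = 543 - a (I(a) = -9 + (552 - a) = 543 - a)
1/((-416877 + 218020)/(I(685) + C(343)) - 963135) = 1/((-416877 + 218020)/((543 - 1*685) + (-3 + 343)) - 963135) = 1/(-198857/((543 - 685) + 340) - 963135) = 1/(-198857/(-142 + 340) - 963135) = 1/(-198857/198 - 963135) = 1/(-190899587/198) = -198/190899587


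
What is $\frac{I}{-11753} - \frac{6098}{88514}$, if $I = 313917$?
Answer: $- \frac{13928859566}{520152521} \approx -26.778$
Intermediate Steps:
$\frac{I}{-11753} - \frac{6098}{88514} = \frac{313917}{-11753} - \frac{6098}{88514} = 313917 \left(- \frac{1}{11753}\right) - \frac{3049}{44257} = - \frac{313917}{11753} - \frac{3049}{44257} = - \frac{13928859566}{520152521}$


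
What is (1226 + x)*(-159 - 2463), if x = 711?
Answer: -5078814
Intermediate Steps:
(1226 + x)*(-159 - 2463) = (1226 + 711)*(-159 - 2463) = 1937*(-2622) = -5078814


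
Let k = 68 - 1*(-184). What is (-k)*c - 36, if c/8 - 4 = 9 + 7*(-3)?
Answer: 16092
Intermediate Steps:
k = 252 (k = 68 + 184 = 252)
c = -64 (c = 32 + 8*(9 + 7*(-3)) = 32 + 8*(9 - 21) = 32 + 8*(-12) = 32 - 96 = -64)
(-k)*c - 36 = -1*252*(-64) - 36 = -252*(-64) - 36 = 16128 - 36 = 16092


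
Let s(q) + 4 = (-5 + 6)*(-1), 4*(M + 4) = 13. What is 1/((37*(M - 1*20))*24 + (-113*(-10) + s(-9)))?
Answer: -1/17301 ≈ -5.7800e-5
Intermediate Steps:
M = -¾ (M = -4 + (¼)*13 = -4 + 13/4 = -¾ ≈ -0.75000)
s(q) = -5 (s(q) = -4 + (-5 + 6)*(-1) = -4 + 1*(-1) = -4 - 1 = -5)
1/((37*(M - 1*20))*24 + (-113*(-10) + s(-9))) = 1/((37*(-¾ - 1*20))*24 + (-113*(-10) - 5)) = 1/((37*(-¾ - 20))*24 + (1130 - 5)) = 1/((37*(-83/4))*24 + 1125) = 1/(-3071/4*24 + 1125) = 1/(-18426 + 1125) = 1/(-17301) = -1/17301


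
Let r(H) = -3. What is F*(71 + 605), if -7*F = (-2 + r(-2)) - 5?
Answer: 6760/7 ≈ 965.71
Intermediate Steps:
F = 10/7 (F = -((-2 - 3) - 5)/7 = -(-5 - 5)/7 = -⅐*(-10) = 10/7 ≈ 1.4286)
F*(71 + 605) = 10*(71 + 605)/7 = (10/7)*676 = 6760/7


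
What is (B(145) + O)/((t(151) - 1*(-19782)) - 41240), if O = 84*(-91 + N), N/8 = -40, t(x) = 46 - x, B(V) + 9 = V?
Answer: 34388/21563 ≈ 1.5948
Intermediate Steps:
B(V) = -9 + V
N = -320 (N = 8*(-40) = -320)
O = -34524 (O = 84*(-91 - 320) = 84*(-411) = -34524)
(B(145) + O)/((t(151) - 1*(-19782)) - 41240) = ((-9 + 145) - 34524)/(((46 - 1*151) - 1*(-19782)) - 41240) = (136 - 34524)/(((46 - 151) + 19782) - 41240) = -34388/((-105 + 19782) - 41240) = -34388/(19677 - 41240) = -34388/(-21563) = -34388*(-1/21563) = 34388/21563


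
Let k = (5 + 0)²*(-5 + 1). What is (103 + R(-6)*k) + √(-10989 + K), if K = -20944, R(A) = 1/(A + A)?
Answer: 334/3 + I*√31933 ≈ 111.33 + 178.7*I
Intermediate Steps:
R(A) = 1/(2*A)
k = -100 (k = 5²*(-4) = 25*(-4) = -100)
(103 + R(-6)*k) + √(-10989 + K) = (103 + ((½)/(-6))*(-100)) + √(-10989 - 20944) = (103 + ((½)*(-⅙))*(-100)) + √(-31933) = (103 - 1/12*(-100)) + I*√31933 = (103 + 25/3) + I*√31933 = 334/3 + I*√31933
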